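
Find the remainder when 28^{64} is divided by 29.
By Fermat: 28^{28} ≡ 1 (mod 29). 64 = 2×28 + 8. So 28^{64} ≡ 28^{8} ≡ 1 (mod 29)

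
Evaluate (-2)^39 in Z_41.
By repeated squaring (mod 41): (-2)^{1}≡39, (-2)^{2}≡4, (-2)^{4}≡16, (-2)^{8}≡10, (-2)^{16}≡18, (-2)^{32}≡37. Then (-2)^{39} = (-2)^{32+4+2+1} ≡ 37 × 16 × 4 × 39 ≡ 20 (mod 41)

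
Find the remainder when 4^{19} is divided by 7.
By Fermat: 4^{6} ≡ 1 mod 7. 19 = 3×6 + 1. So 4^{19} ≡ 4^{1} ≡ 4 mod 7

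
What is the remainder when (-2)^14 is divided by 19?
By repeated squaring (mod 19): (-2)^{1}≡17, (-2)^{2}≡4, (-2)^{4}≡16, (-2)^{8}≡9. Then (-2)^{14} = (-2)^{8+4+2} ≡ 9 × 16 × 4 ≡ 6 (mod 19)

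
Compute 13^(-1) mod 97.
Since 97 is prime, by Fermat 13^(-1) ≡ 13^{95} ≡ 15 mod 97. Verify: 13 × 15 = 195 ≡ 1 mod 97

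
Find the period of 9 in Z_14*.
Powers of 9 mod 14: 9^1≡9, 9^2≡11, 9^3≡1. Order = 3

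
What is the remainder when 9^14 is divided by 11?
Using Fermat: 9^{10} ≡ 1 (mod 11). 14 ≡ 4 (mod 10). So 9^{14} ≡ 9^{4} ≡ 5 (mod 11)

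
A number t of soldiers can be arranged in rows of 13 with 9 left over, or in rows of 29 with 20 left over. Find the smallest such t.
M = 13 × 29 = 377. M₁ = 29, y₁ ≡ 9 (mod 13). M₂ = 13, y₂ ≡ 9 (mod 29). t = 9×29×9 + 20×13×9 ≡ 165 (mod 377)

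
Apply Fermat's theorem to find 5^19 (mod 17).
By Fermat: 5^{16} ≡ 1 (mod 17). So 5^{19} = 5^{16} · 5^{3} ≡ 5^{3} ≡ 6 (mod 17)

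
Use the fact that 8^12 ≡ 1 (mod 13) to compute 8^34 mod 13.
By Fermat: 8^{12} ≡ 1 (mod 13). 34 = 2×12 + 10. So 8^{34} ≡ 8^{10} ≡ 12 (mod 13)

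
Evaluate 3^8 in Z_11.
By repeated squaring (mod 11): 3^{1}≡3, 3^{2}≡9, 3^{4}≡4, 3^{8}≡5. So 3^{8} ≡ 5 (mod 11)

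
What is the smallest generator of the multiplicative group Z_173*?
g = 2. For each prime q|172: 2^{86}≡172, 2^{4}≡16, none ≡ 1, so ord_173(2) = 172 and 2 is a primitive root.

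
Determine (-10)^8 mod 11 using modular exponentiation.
By repeated squaring mod 11: (-10)^{1}≡1, (-10)^{2}≡1, (-10)^{4}≡1, (-10)^{8}≡1. So (-10)^{8} ≡ 1 mod 11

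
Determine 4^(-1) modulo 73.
Since 73 is prime, by Fermat 4^(-1) ≡ 4^{71} ≡ 55 mod 73. Verify: 4 × 55 = 220 ≡ 1 mod 73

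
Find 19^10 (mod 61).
By repeated squaring (mod 61): 19^{1}≡19, 19^{2}≡56, 19^{4}≡25, 19^{8}≡15. Then 19^{10} = 19^{8+2} ≡ 15 × 56 ≡ 47 (mod 61)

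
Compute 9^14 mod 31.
By repeated squaring mod 31: 9^{1}≡9, 9^{2}≡19, 9^{4}≡20, 9^{8}≡28. Then 9^{14} = 9^{8+4+2} ≡ 28 × 20 × 19 ≡ 7 mod 31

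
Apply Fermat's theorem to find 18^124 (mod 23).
By Fermat: 18^{22} ≡ 1 (mod 23). 124 = 5×22 + 14. So 18^{124} ≡ 18^{14} ≡ 13 (mod 23)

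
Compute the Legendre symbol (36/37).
(36/37) = 36^{18} mod 37 = 1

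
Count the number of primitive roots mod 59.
A prime p has φ(p-1) primitive roots; here φ(58) = 28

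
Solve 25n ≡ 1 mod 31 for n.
Since 31 is prime, by Fermat 25^(-1) ≡ 25^{29} ≡ 5 mod 31. Verify: 25 × 5 = 125 ≡ 1 mod 31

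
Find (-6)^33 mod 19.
Using Fermat: (-6)^{18} ≡ 1 mod 19. 33 ≡ 15 mod 18. So (-6)^{33} ≡ (-6)^{15} ≡ 8 mod 19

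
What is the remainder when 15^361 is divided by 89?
Using Fermat: 15^{88} ≡ 1 (mod 89). 361 ≡ 9 (mod 88). So 15^{361} ≡ 15^{9} ≡ 13 (mod 89)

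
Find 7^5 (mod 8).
By repeated squaring (mod 8): 7^{1}≡7, 7^{2}≡1, 7^{4}≡1. Then 7^{5} = 7^{4+1} ≡ 1 × 7 ≡ 7 (mod 8)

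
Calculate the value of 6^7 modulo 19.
By repeated squaring (mod 19): 6^{1}≡6, 6^{2}≡17, 6^{4}≡4. Then 6^{7} = 6^{4+2+1} ≡ 4 × 17 × 6 ≡ 9 (mod 19)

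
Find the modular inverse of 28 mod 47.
Since 47 is prime, by Fermat 28^(-1) ≡ 28^{45} ≡ 42 mod 47. Verify: 28 × 42 = 1176 ≡ 1 mod 47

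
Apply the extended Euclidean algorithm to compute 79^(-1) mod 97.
Extended GCD: 79(-27) + 97(22) = 1. So 79^(-1) ≡ -27 ≡ 70 (mod 97). Verify: 79 × 70 = 5530 ≡ 1 (mod 97)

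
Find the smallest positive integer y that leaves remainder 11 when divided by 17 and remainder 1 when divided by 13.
M = 17 × 13 = 221. M₁ = 13, y₁ ≡ 4 (mod 17). M₂ = 17, y₂ ≡ 10 (mod 13). y = 11×13×4 + 1×17×10 ≡ 79 (mod 221)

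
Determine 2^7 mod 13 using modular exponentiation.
By repeated squaring (mod 13): 2^{1}≡2, 2^{2}≡4, 2^{4}≡3. Then 2^{7} = 2^{4+2+1} ≡ 3 × 4 × 2 ≡ 11 (mod 13)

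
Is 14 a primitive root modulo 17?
ord_17(14) divides 16. For each prime q|16: 14^{8}≡16, none ≡ 1. So 14 has order 16 and is a primitive root mod 17.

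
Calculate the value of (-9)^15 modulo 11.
Using Fermat: (-9)^{10} ≡ 1 mod 11. 15 ≡ 5 mod 10. So (-9)^{15} ≡ (-9)^{5} ≡ 10 mod 11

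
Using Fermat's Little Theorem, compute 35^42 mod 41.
By Fermat: 35^{40} ≡ 1 (mod 41). So 35^{42} = 35^{40} · 35^{2} ≡ 35^{2} ≡ 36 (mod 41)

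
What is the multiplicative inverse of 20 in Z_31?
Since 31 is prime, by Fermat 20^(-1) ≡ 20^{29} ≡ 14 (mod 31). Verify: 20 × 14 = 280 ≡ 1 (mod 31)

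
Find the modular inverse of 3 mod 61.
Since 61 is prime, by Fermat 3^(-1) ≡ 3^{59} ≡ 41 (mod 61). Verify: 3 × 41 = 123 ≡ 1 (mod 61)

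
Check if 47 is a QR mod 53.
By Euler's criterion: 47^{26} ≡ 1 (mod 53). Since this equals 1, 47 is a QR.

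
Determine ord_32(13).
Powers of 13 mod 32: 13^1≡13, 13^2≡9, 13^3≡21, 13^4≡17, 13^5≡29, 13^6≡25, 13^7≡5, 13^8≡1. So the order of 13 is 8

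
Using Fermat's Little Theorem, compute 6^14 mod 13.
By Fermat: 6^{12} ≡ 1 mod 13. So 6^{14} = 6^{12} · 6^{2} ≡ 6^{2} ≡ 10 mod 13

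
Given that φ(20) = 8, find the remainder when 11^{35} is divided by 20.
By Euler: 11^{8} ≡ 1 (mod 20) since gcd(11, 20) = 1. 35 = 4×8 + 3. So 11^{35} ≡ 11^{3} ≡ 11 (mod 20)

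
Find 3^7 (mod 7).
Using Fermat: 3^{6} ≡ 1 (mod 7). 7 ≡ 1 (mod 6). So 3^{7} ≡ 3^{1} ≡ 3 (mod 7)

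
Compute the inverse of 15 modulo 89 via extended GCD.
Extended GCD: 15(6) + 89(-1) = 1. So 15^(-1) ≡ 6 mod 89. Verify: 15 × 6 = 90 ≡ 1 mod 89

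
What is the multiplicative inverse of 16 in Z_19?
Since 19 is prime, by Fermat 16^(-1) ≡ 16^{17} ≡ 6 (mod 19). Verify: 16 × 6 = 96 ≡ 1 (mod 19)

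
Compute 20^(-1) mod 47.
Since 47 is prime, by Fermat 20^(-1) ≡ 20^{45} ≡ 40 mod 47. Verify: 20 × 40 = 800 ≡ 1 mod 47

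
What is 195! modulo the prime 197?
(196)! = (195)! × (196) ≡ -1 mod 197. So (195)! ≡ -1 × (196)^(-1) ≡ (-1)×(-1) = 1 mod 197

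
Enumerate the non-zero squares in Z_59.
QRs mod 59: {1, 3, 4, 5, 7, 9, 12, 15, 16, 17, 19, 20, 21, 22, 25, 26, 27, 28, 29, 35, 36, 41, 45, 46, 48, 49, 51, 53, 57}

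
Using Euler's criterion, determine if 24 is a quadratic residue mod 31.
By Euler's criterion: 24^{15} ≡ 30 (mod 31). Since this equals -1 (≡ 30), 24 is not a QR.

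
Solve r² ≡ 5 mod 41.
The square roots of 5 mod 41 are 28 and 13. Verify: 28² = 784 ≡ 5 mod 41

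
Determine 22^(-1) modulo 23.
Since 23 is prime, by Fermat 22^(-1) ≡ 22^{21} ≡ 22 mod 23. Verify: 22 × 22 = 484 ≡ 1 mod 23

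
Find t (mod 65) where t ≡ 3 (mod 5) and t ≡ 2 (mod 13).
M = 5 × 13 = 65. M₁ = 13, y₁ ≡ 2 (mod 5). M₂ = 5, y₂ ≡ 8 (mod 13). t = 3×13×2 + 2×5×8 ≡ 28 (mod 65)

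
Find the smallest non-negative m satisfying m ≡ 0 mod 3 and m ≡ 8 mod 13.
M = 3 × 13 = 39. M₁ = 13, y₁ ≡ 1 mod 3. M₂ = 3, y₂ ≡ 9 mod 13. m = 0×13×1 + 8×3×9 ≡ 21 mod 39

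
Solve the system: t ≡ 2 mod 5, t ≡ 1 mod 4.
M = 5 × 4 = 20. M₁ = 4, y₁ ≡ 4 mod 5. M₂ = 5, y₂ ≡ 1 mod 4. t = 2×4×4 + 1×5×1 ≡ 17 mod 20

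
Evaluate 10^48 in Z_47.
Using Fermat: 10^{46} ≡ 1 mod 47. 48 ≡ 2 mod 46. So 10^{48} ≡ 10^{2} ≡ 6 mod 47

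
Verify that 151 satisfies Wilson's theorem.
(150)! mod 151 = 150. Since this equals -1 mod 151, Wilson confirms 151 is prime.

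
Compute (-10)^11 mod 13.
By repeated squaring (mod 13): (-10)^{1}≡3, (-10)^{2}≡9, (-10)^{4}≡3, (-10)^{8}≡9. Then (-10)^{11} = (-10)^{8+2+1} ≡ 9 × 9 × 3 ≡ 9 (mod 13)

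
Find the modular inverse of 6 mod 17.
Since 17 is prime, by Fermat 6^(-1) ≡ 6^{15} ≡ 3 (mod 17). Verify: 6 × 3 = 18 ≡ 1 (mod 17)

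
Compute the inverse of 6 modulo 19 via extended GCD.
Extended GCD: 6(-3) + 19(1) = 1. So 6^(-1) ≡ -3 ≡ 16 mod 19. Verify: 6 × 16 = 96 ≡ 1 mod 19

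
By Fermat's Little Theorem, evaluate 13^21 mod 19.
By Fermat: 13^{18} ≡ 1 mod 19. So 13^{21} = 13^{18} · 13^{3} ≡ 13^{3} ≡ 12 mod 19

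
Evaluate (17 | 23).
(17/23) = 17^{11} mod 23 = -1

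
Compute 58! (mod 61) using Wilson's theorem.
(60)! = (58)! × (59) × (60) ≡ -1 (mod 61). So (58)! ≡ -1 × [(60)(59)]^(-1) ≡ 30 (mod 61)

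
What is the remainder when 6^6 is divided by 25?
By repeated squaring (mod 25): 6^{1}≡6, 6^{2}≡11, 6^{4}≡21. Then 6^{6} = 6^{4+2} ≡ 21 × 11 ≡ 6 (mod 25)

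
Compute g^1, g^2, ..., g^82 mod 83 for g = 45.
45^1, 45^2, ..., 45^{82} mod 83: [45, 33, 74, 10, 35, 81, 76, 17, 18, 63, 13, 4, 14, 49, 47, 40, 57, 75, 55, 68, 72, 3, 52, 16, 56, 30, 22, 77, 62, 51, 54, 23, 39, 12, 42, 64, 58, 37, 5, 59, 82, 38, 50, 9, 73, 48, 2, 7, 66, 65, 20, 70, 79, 69, 34, 36, 43, 26, 8, 28, 15, 11, 80, 31, 67, 27, 53, 61, 6, 21, 32, 29, 60, 44, 71, 41, 19, 25, 46, 78, 24, 1]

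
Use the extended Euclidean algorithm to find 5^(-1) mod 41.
Extended GCD: 5(-8) + 41(1) = 1. So 5^(-1) ≡ -8 ≡ 33 mod 41. Verify: 5 × 33 = 165 ≡ 1 mod 41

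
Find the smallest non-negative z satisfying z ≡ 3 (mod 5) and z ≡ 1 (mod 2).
M = 5 × 2 = 10. M₁ = 2, y₁ ≡ 3 (mod 5). M₂ = 5, y₂ ≡ 1 (mod 2). z = 3×2×3 + 1×5×1 ≡ 3 (mod 10)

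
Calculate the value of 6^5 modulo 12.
By repeated squaring mod 12: 6^{1}≡6, 6^{2}≡0, 6^{4}≡0. Then 6^{5} = 6^{4+1} ≡ 0 × 6 ≡ 0 mod 12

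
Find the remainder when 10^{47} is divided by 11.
By Fermat: 10^{10} ≡ 1 (mod 11). 47 = 4×10 + 7. So 10^{47} ≡ 10^{7} ≡ 10 (mod 11)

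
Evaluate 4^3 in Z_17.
4^{3} = 64 ≡ 13 mod 17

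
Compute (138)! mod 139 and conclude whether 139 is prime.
(138)! mod 139 = 138. Since 138 ≡ -1 mod 139, 139 is prime.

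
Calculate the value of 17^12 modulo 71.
By repeated squaring (mod 71): 17^{1}≡17, 17^{2}≡5, 17^{4}≡25, 17^{8}≡57. Then 17^{12} = 17^{8+4} ≡ 57 × 25 ≡ 5 (mod 71)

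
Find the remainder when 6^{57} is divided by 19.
By Fermat: 6^{18} ≡ 1 mod 19. 57 = 3×18 + 3. So 6^{57} ≡ 6^{3} ≡ 7 mod 19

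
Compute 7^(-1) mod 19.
Since 19 is prime, by Fermat 7^(-1) ≡ 7^{17} ≡ 11 mod 19. Verify: 7 × 11 = 77 ≡ 1 mod 19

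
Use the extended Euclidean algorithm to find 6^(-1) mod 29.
Extended GCD: 6(5) + 29(-1) = 1. So 6^(-1) ≡ 5 mod 29. Verify: 6 × 5 = 30 ≡ 1 mod 29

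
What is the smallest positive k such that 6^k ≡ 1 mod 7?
Powers of 6 mod 7: 6^1≡6, 6^2≡1. So the order of 6 is 2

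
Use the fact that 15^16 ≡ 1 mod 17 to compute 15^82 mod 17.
By Fermat: 15^{16} ≡ 1 mod 17. 82 = 5×16 + 2. So 15^{82} ≡ 15^{2} ≡ 4 mod 17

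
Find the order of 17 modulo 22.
Powers of 17 mod 22: 17^1≡17, 17^2≡3, 17^3≡7, 17^4≡9, 17^5≡21, 17^6≡5, 17^7≡19, 17^8≡15, 17^9≡13, 17^10≡1. ord_22(17) = 10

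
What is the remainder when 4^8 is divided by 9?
By repeated squaring (mod 9): 4^{1}≡4, 4^{2}≡7, 4^{4}≡4, 4^{8}≡7. So 4^{8} ≡ 7 (mod 9)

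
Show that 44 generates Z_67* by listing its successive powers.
44^1, 44^2, ..., 44^{66} mod 67: [44, 60, 27, 49, 12, 59, 50, 56, 52, 10, 38, 64, 2, 21, 53, 54, 31, 24, 51, 33, 45, 37, 20, 9, 61, 4, 42, 39, 41, 62, 48, 35, 66, 23, 7, 40, 18, 55, 8, 17, 11, 15, 57, 29, 3, 65, 46, 14, 13, 36, 43, 16, 34, 22, 30, 47, 58, 6, 63, 25, 28, 26, 5, 19, 32, 1]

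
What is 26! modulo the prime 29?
(28)! = (26)! × (27) × (28) ≡ -1 (mod 29). So (26)! ≡ -1 × [(28)(27)]^(-1) ≡ 14 (mod 29)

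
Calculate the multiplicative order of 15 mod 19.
Powers of 15 mod 19: 15^1≡15, 15^2≡16, 15^3≡12, 15^4≡9, 15^5≡2, 15^6≡11, 15^7≡13, 15^8≡5, 15^9≡18, 15^10≡4, 15^11≡3, 15^12≡7, 15^13≡10, 15^14≡17, 15^15≡8, 15^16≡6, 15^17≡14, 15^18≡1. ord_19(15) = 18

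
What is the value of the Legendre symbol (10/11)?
(10/11) = 10^{5} mod 11 = -1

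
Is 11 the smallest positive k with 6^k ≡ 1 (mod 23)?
Powers of 6 mod 23: 6^1≡6, 6^2≡13, 6^3≡9, 6^4≡8, 6^5≡2, 6^6≡12, 6^7≡3, 6^8≡18, 6^9≡16, 6^10≡4, 6^11≡1. First k with 6^k≡1 is k=11. Yes, ord_23(6) = 11.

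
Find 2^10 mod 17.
By repeated squaring mod 17: 2^{1}≡2, 2^{2}≡4, 2^{4}≡16, 2^{8}≡1. Then 2^{10} = 2^{8+2} ≡ 1 × 4 ≡ 4 mod 17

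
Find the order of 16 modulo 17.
Powers of 16 mod 17: 16^1≡16, 16^2≡1. So the order of 16 is 2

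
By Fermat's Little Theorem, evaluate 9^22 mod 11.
By Fermat: 9^{10} ≡ 1 mod 11. 22 = 2×10 + 2. So 9^{22} ≡ 9^{2} ≡ 4 mod 11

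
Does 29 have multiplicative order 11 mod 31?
Powers of 29 mod 31: 29^1≡29, 29^2≡4, 29^3≡23, 29^4≡16, 29^5≡30, 29^6≡2, 29^7≡27, 29^8≡8, 29^9≡15, 29^10≡1. Already 29^10≡1, so the order is 10 < 11. No, the actual order is 10.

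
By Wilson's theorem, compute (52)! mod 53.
By Wilson's theorem, (52)! ≡ -1 ≡ 52 mod 53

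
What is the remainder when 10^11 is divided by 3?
Using Fermat: 10^{2} ≡ 1 (mod 3). 11 ≡ 1 (mod 2). So 10^{11} ≡ 10^{1} ≡ 1 (mod 3)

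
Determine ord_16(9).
Powers of 9 mod 16: 9^1≡9, 9^2≡1. So the order of 9 is 2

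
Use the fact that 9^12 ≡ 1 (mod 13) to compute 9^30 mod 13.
By Fermat: 9^{12} ≡ 1 (mod 13). 30 = 2×12 + 6. So 9^{30} ≡ 9^{6} ≡ 1 (mod 13)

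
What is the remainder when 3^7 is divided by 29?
By repeated squaring (mod 29): 3^{1}≡3, 3^{2}≡9, 3^{4}≡23. Then 3^{7} = 3^{4+2+1} ≡ 23 × 9 × 3 ≡ 12 (mod 29)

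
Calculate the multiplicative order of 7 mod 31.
Powers of 7 mod 31: 7^1≡7, 7^2≡18, 7^3≡2, 7^4≡14, 7^5≡5, 7^6≡4, 7^7≡28, 7^8≡10, 7^9≡8, 7^10≡25, 7^11≡20, 7^12≡16, 7^13≡19, 7^14≡9, 7^15≡1. So the order of 7 is 15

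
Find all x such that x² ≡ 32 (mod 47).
The square roots of 32 mod 47 are 28 and 19. Verify: 28² = 784 ≡ 32 (mod 47)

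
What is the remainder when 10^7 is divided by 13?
By repeated squaring (mod 13): 10^{1}≡10, 10^{2}≡9, 10^{4}≡3. Then 10^{7} = 10^{4+2+1} ≡ 3 × 9 × 10 ≡ 10 (mod 13)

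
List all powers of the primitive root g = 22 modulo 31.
22^1, 22^2, ..., 22^{30} mod 31: [22, 19, 15, 20, 6, 8, 21, 28, 27, 5, 17, 2, 13, 7, 30, 9, 12, 16, 11, 25, 23, 10, 3, 4, 26, 14, 29, 18, 24, 1]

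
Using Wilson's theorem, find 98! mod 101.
(100)! = (98)! × (99) × (100) ≡ -1 mod 101. So (98)! ≡ -1 × [(100)(99)]^(-1) ≡ 50 mod 101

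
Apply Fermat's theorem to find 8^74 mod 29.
By Fermat: 8^{28} ≡ 1 mod 29. 74 = 2×28 + 18. So 8^{74} ≡ 8^{18} ≡ 22 mod 29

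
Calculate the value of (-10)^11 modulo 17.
By repeated squaring mod 17: (-10)^{1}≡7, (-10)^{2}≡15, (-10)^{4}≡4, (-10)^{8}≡16. Then (-10)^{11} = (-10)^{8+2+1} ≡ 16 × 15 × 7 ≡ 14 mod 17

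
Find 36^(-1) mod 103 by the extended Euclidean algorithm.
Extended GCD: 36(-20) + 103(7) = 1. So 36^(-1) ≡ -20 ≡ 83 mod 103. Verify: 36 × 83 = 2988 ≡ 1 mod 103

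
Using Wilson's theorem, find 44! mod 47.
(46)! = (44)! × (45) × (46) ≡ -1 mod 47. So (44)! ≡ -1 × [(46)(45)]^(-1) ≡ 23 mod 47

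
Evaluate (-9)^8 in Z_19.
By repeated squaring (mod 19): (-9)^{1}≡10, (-9)^{2}≡5, (-9)^{4}≡6, (-9)^{8}≡17. So (-9)^{8} ≡ 17 (mod 19)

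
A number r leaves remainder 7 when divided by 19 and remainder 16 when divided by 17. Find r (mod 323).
M = 19 × 17 = 323. M₁ = 17, y₁ ≡ 9 (mod 19). M₂ = 19, y₂ ≡ 9 (mod 17). r = 7×17×9 + 16×19×9 ≡ 254 (mod 323)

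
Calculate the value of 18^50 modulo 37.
Using Fermat: 18^{36} ≡ 1 mod 37. 50 ≡ 14 mod 36. So 18^{50} ≡ 18^{14} ≡ 21 mod 37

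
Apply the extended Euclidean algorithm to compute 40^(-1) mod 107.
Extended GCD: 40(-8) + 107(3) = 1. So 40^(-1) ≡ -8 ≡ 99 mod 107. Verify: 40 × 99 = 3960 ≡ 1 mod 107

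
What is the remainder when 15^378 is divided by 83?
Using Fermat: 15^{82} ≡ 1 mod 83. 378 ≡ 50 mod 82. So 15^{378} ≡ 15^{50} ≡ 40 mod 83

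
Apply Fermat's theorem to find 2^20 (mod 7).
By Fermat: 2^{6} ≡ 1 (mod 7). 20 = 3×6 + 2. So 2^{20} ≡ 2^{2} ≡ 4 (mod 7)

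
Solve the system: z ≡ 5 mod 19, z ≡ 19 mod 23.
M = 19 × 23 = 437. M₁ = 23, y₁ ≡ 5 mod 19. M₂ = 19, y₂ ≡ 17 mod 23. z = 5×23×5 + 19×19×17 ≡ 157 mod 437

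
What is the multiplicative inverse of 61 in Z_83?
Since 83 is prime, by Fermat 61^(-1) ≡ 61^{81} ≡ 49 mod 83. Verify: 61 × 49 = 2989 ≡ 1 mod 83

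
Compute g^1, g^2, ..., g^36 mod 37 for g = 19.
19^1, 19^2, ..., 19^{36} mod 37: [19, 28, 14, 7, 22, 11, 24, 12, 6, 3, 20, 10, 5, 21, 29, 33, 35, 36, 18, 9, 23, 30, 15, 26, 13, 25, 31, 34, 17, 27, 32, 16, 8, 4, 2, 1]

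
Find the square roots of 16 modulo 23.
The square roots of 16 mod 23 are 4 and 19. Verify: 4² = 16 ≡ 16 (mod 23)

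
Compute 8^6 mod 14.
By repeated squaring (mod 14): 8^{1}≡8, 8^{2}≡8, 8^{4}≡8. Then 8^{6} = 8^{4+2} ≡ 8 × 8 ≡ 8 (mod 14)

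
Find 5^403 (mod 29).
Using Fermat: 5^{28} ≡ 1 (mod 29). 403 ≡ 11 (mod 28). So 5^{403} ≡ 5^{11} ≡ 13 (mod 29)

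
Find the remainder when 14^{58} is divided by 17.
By Fermat: 14^{16} ≡ 1 (mod 17). 58 = 3×16 + 10. So 14^{58} ≡ 14^{10} ≡ 8 (mod 17)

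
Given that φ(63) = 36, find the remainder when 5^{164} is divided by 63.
By Euler: 5^{36} ≡ 1 (mod 63) since gcd(5, 63) = 1. 164 = 4×36 + 20. So 5^{164} ≡ 5^{20} ≡ 25 (mod 63)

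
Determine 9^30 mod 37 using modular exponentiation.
By repeated squaring mod 37: 9^{1}≡9, 9^{2}≡7, 9^{4}≡12, 9^{8}≡33, 9^{16}≡16. Then 9^{30} = 9^{16+8+4+2} ≡ 16 × 33 × 12 × 7 ≡ 26 mod 37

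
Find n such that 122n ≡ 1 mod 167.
Since 167 is prime, by Fermat 122^(-1) ≡ 122^{165} ≡ 141 mod 167. Verify: 122 × 141 = 17202 ≡ 1 mod 167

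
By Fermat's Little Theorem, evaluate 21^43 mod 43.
By Fermat: 21^{42} ≡ 1 mod 43. So 21^{43} = 21^{42} · 21^{1} ≡ 21^{1} ≡ 21 mod 43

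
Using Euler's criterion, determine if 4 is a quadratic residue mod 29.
By Euler's criterion: 4^{14} ≡ 1 mod 29. Since this equals 1, 4 is a QR.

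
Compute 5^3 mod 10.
5^{3} = 125 ≡ 5 (mod 10)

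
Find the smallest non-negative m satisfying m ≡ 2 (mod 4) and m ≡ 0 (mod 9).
M = 4 × 9 = 36. M₁ = 9, y₁ ≡ 1 (mod 4). M₂ = 4, y₂ ≡ 7 (mod 9). m = 2×9×1 + 0×4×7 ≡ 18 (mod 36)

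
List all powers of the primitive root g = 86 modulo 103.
86^1, 86^2, ..., 86^{102} mod 103: [86, 83, 31, 91, 101, 34, 40, 41, 24, 4, 35, 23, 21, 55, 95, 33, 57, 61, 96, 16, 37, 92, 84, 14, 71, 29, 22, 38, 75, 64, 45, 59, 27, 56, 78, 13, 88, 49, 94, 50, 77, 30, 5, 18, 3, 52, 43, 93, 67, 97, 102, 17, 20, 72, 12, 2, 69, 63, 62, 79, 99, 68, 80, 82, 48, 8, 70, 46, 42, 7, 87, 66, 11, 19, 89, 32, 74, 81, 65, 28, 39, 58, 44, 76, 47, 25, 90, 15, 54, 9, 53, 26, 73, 98, 85, 100, 51, 60, 10, 36, 6, 1]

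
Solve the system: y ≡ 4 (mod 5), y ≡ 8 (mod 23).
M = 5 × 23 = 115. M₁ = 23, y₁ ≡ 2 (mod 5). M₂ = 5, y₂ ≡ 14 (mod 23). y = 4×23×2 + 8×5×14 ≡ 54 (mod 115)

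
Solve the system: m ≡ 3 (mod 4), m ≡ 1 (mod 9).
M = 4 × 9 = 36. M₁ = 9, y₁ ≡ 1 (mod 4). M₂ = 4, y₂ ≡ 7 (mod 9). m = 3×9×1 + 1×4×7 ≡ 19 (mod 36)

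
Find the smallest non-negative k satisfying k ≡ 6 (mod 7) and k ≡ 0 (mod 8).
M = 7 × 8 = 56. M₁ = 8, y₁ ≡ 1 (mod 7). M₂ = 7, y₂ ≡ 7 (mod 8). k = 6×8×1 + 0×7×7 ≡ 48 (mod 56)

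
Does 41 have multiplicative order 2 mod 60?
Powers of 41 mod 60: 41^1≡41, 41^2≡1. First k with 41^k≡1 is k=2. Yes, ord_60(41) = 2.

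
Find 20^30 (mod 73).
By repeated squaring (mod 73): 20^{1}≡20, 20^{2}≡35, 20^{4}≡57, 20^{8}≡37, 20^{16}≡55. Then 20^{30} = 20^{16+8+4+2} ≡ 55 × 37 × 57 × 35 ≡ 3 (mod 73)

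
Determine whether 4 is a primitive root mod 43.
4^{7} ≡ 1 mod 43 and 7 < 42, so ord_43(4) = 7 ≠ 42 and 4 is not a primitive root.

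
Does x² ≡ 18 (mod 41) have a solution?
By Euler's criterion: 18^{20} ≡ 1 (mod 41). Since this equals 1, 18 is a QR.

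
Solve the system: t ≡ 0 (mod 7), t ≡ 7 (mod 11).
M = 7 × 11 = 77. M₁ = 11, y₁ ≡ 2 (mod 7). M₂ = 7, y₂ ≡ 8 (mod 11). t = 0×11×2 + 7×7×8 ≡ 7 (mod 77)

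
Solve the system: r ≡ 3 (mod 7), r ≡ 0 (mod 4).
M = 7 × 4 = 28. M₁ = 4, y₁ ≡ 2 (mod 7). M₂ = 7, y₂ ≡ 3 (mod 4). r = 3×4×2 + 0×7×3 ≡ 24 (mod 28)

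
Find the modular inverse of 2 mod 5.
Since 5 is prime, by Fermat 2^(-1) ≡ 2^{3} ≡ 3 (mod 5). Verify: 2 × 3 = 6 ≡ 1 (mod 5)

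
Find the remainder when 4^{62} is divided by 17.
By Fermat: 4^{16} ≡ 1 (mod 17). 62 = 3×16 + 14. So 4^{62} ≡ 4^{14} ≡ 16 (mod 17)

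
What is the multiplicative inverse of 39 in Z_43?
Since 43 is prime, by Fermat 39^(-1) ≡ 39^{41} ≡ 32 mod 43. Verify: 39 × 32 = 1248 ≡ 1 mod 43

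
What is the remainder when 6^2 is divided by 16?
6^{2} = 36 ≡ 4 (mod 16)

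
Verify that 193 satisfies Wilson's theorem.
(192)! mod 193 = 192. Since this equals -1 mod 193, Wilson confirms 193 is prime.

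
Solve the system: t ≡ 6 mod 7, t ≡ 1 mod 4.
M = 7 × 4 = 28. M₁ = 4, y₁ ≡ 2 mod 7. M₂ = 7, y₂ ≡ 3 mod 4. t = 6×4×2 + 1×7×3 ≡ 13 mod 28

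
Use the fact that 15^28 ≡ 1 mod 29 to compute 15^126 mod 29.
By Fermat: 15^{28} ≡ 1 mod 29. 126 = 4×28 + 14. So 15^{126} ≡ 15^{14} ≡ 28 mod 29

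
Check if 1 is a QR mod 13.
By Euler's criterion: 1^{6} ≡ 1 mod 13. Since this equals 1, 1 is a QR.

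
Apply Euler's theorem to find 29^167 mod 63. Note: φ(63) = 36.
By Euler: 29^{36} ≡ 1 mod 63 since gcd(29, 63) = 1. 167 = 4×36 + 23. So 29^{167} ≡ 29^{23} ≡ 50 mod 63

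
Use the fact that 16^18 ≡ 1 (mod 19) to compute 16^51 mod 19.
By Fermat: 16^{18} ≡ 1 (mod 19). 51 = 2×18 + 15. So 16^{51} ≡ 16^{15} ≡ 7 (mod 19)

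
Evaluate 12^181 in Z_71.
Using Fermat: 12^{70} ≡ 1 mod 71. 181 ≡ 41 mod 70. So 12^{181} ≡ 12^{41} ≡ 8 mod 71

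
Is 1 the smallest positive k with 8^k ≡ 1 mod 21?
Powers of 8 mod 21: 8^1≡8, 8^2≡1. 8^1≡8≢1, so ord ≠ 1. No, the actual order is 2.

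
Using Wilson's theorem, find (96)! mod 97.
By Wilson's theorem, (96)! ≡ -1 ≡ 96 (mod 97)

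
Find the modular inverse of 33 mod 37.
Since 37 is prime, by Fermat 33^(-1) ≡ 33^{35} ≡ 9 (mod 37). Verify: 33 × 9 = 297 ≡ 1 (mod 37)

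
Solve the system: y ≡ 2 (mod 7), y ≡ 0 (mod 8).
M = 7 × 8 = 56. M₁ = 8, y₁ ≡ 1 (mod 7). M₂ = 7, y₂ ≡ 7 (mod 8). y = 2×8×1 + 0×7×7 ≡ 16 (mod 56)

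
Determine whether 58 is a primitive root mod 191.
ord_191(58) divides 190. For each prime q|190: 58^{95}≡190, 58^{38}≡184, 58^{10}≡52, none ≡ 1. So 58 has order 190 and is a primitive root mod 191.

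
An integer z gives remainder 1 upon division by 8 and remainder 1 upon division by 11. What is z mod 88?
M = 8 × 11 = 88. M₁ = 11, y₁ ≡ 3 mod 8. M₂ = 8, y₂ ≡ 7 mod 11. z = 1×11×3 + 1×8×7 ≡ 1 mod 88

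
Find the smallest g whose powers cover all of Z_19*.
g = 2. Powers: [2, 4, 8, 16, 13, 7, 14, 9, 18, ...] generates all 18 non-zero residues.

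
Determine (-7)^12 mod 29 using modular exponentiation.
By repeated squaring mod 29: (-7)^{1}≡22, (-7)^{2}≡20, (-7)^{4}≡23, (-7)^{8}≡7. Then (-7)^{12} = (-7)^{8+4} ≡ 7 × 23 ≡ 16 mod 29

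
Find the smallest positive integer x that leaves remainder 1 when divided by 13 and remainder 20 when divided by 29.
M = 13 × 29 = 377. M₁ = 29, y₁ ≡ 9 mod 13. M₂ = 13, y₂ ≡ 9 mod 29. x = 1×29×9 + 20×13×9 ≡ 339 mod 377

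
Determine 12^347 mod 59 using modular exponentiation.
Using Fermat: 12^{58} ≡ 1 mod 59. 347 ≡ 57 mod 58. So 12^{347} ≡ 12^{57} ≡ 5 mod 59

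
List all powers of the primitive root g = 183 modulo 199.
183^1, 183^2, ..., 183^{198} mod 199: [183, 57, 83, 65, 154, 123, 22, 46, 60, 35, 37, 5, 119, 86, 17, 126, 173, 18, 110, 31, 101, 175, 185, 25, 197, 32, 85, 33, 69, 90, 152, 155, 107, 79, 129, 125, 189, 160, 27, 165, 146, 52, 163, 178, 137, 196, 48, 28, 149, 4, 135, 29, 133, 61, 19, 94, 88, 184, 41, 140, 148, 20, 78, 145, 68, 106, 95, 72, 42, 124, 6, 103, 143, 100, 191, 128, 141, 132, 77, 161, 11, 23, 30, 117, 118, 102, 159, 43, 108, 63, 186, 9, 55, 115, 150, 187, 192, 112, 198, 16, 142, 116, 134, 45, 76, 177, 153, 139, 164, 162, 194, 80, 113, 182, 73, 26, 181, 89, 168, 98, 24, 14, 174, 2, 167, 114, 166, 130, 109, 47, 44, 92, 120, 70, 74, 10, 39, 172, 34, 53, 147, 36, 21, 62, 3, 151, 171, 50, 195, 64, 170, 66, 138, 180, 105, 111, 15, 158, 59, 51, 179, 121, 54, 131, 93, 104, 127, 157, 75, 193, 96, 56, 99, 8, 71, 58, 67, 122, 38, 188, 176, 169, 82, 81, 97, 40, 156, 91, 136, 13, 190, 144, 84, 49, 12, 7, 87, 1]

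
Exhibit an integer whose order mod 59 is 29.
3 has order 29 mod 59 since 3^{29} ≡ 1 (mod 59) and no smaller power works.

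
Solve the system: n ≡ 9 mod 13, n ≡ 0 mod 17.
M = 13 × 17 = 221. M₁ = 17, y₁ ≡ 10 mod 13. M₂ = 13, y₂ ≡ 4 mod 17. n = 9×17×10 + 0×13×4 ≡ 204 mod 221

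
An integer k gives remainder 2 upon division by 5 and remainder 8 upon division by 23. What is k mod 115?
M = 5 × 23 = 115. M₁ = 23, y₁ ≡ 2 mod 5. M₂ = 5, y₂ ≡ 14 mod 23. k = 2×23×2 + 8×5×14 ≡ 77 mod 115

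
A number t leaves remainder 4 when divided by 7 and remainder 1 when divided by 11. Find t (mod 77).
M = 7 × 11 = 77. M₁ = 11, y₁ ≡ 2 (mod 7). M₂ = 7, y₂ ≡ 8 (mod 11). t = 4×11×2 + 1×7×8 ≡ 67 (mod 77)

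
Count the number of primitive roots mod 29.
A prime p has φ(p-1) primitive roots; here φ(28) = 12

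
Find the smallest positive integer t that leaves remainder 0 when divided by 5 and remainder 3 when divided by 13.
M = 5 × 13 = 65. M₁ = 13, y₁ ≡ 2 (mod 5). M₂ = 5, y₂ ≡ 8 (mod 13). t = 0×13×2 + 3×5×8 ≡ 55 (mod 65)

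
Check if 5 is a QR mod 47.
By Euler's criterion: 5^{23} ≡ 46 mod 47. Since this equals -1 (≡ 46), 5 is not a QR.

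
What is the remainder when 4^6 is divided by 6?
By repeated squaring (mod 6): 4^{1}≡4, 4^{2}≡4, 4^{4}≡4. Then 4^{6} = 4^{4+2} ≡ 4 × 4 ≡ 4 (mod 6)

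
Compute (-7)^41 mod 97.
By repeated squaring (mod 97): (-7)^{1}≡90, (-7)^{2}≡49, (-7)^{4}≡73, (-7)^{8}≡91, (-7)^{16}≡36, (-7)^{32}≡35. Then (-7)^{41} = (-7)^{32+8+1} ≡ 35 × 91 × 90 ≡ 15 (mod 97)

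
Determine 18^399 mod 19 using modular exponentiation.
Using Fermat: 18^{18} ≡ 1 mod 19. 399 ≡ 3 mod 18. So 18^{399} ≡ 18^{3} ≡ 18 mod 19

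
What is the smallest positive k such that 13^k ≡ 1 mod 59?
Powers of 13 mod 59: 13^1≡13, 13^2≡51, 13^3≡14, 13^4≡5, 13^5≡6, 13^6≡19, 13^7≡11, 13^8≡25, 13^9≡30, 13^10≡36, 13^11≡55, 13^12≡7, 13^13≡32, 13^14≡3, 13^15≡39, 13^16≡35, 13^17≡42, 13^18≡15, 13^19≡18, 13^20≡57, 13^21≡33, 13^22≡16, 13^23≡31, 13^24≡49, 13^25≡47, 13^26≡21, 13^27≡37, 13^28≡9, 13^29≡58, 13^30≡46, 13^31≡8, 13^32≡45, 13^33≡54, 13^34≡53, 13^35≡40, 13^36≡48, 13^37≡34, 13^38≡29, 13^39≡23, 13^40≡4, 13^41≡52, 13^42≡27, 13^43≡56, 13^44≡20, 13^45≡24, 13^46≡17, 13^47≡44, 13^48≡41, 13^49≡2, 13^50≡26, 13^51≡43, 13^52≡28, 13^53≡10, 13^54≡12, 13^55≡38, 13^56≡22, 13^57≡50, 13^58≡1. So the order of 13 is 58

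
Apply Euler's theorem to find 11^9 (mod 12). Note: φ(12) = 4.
By Euler: 11^{4} ≡ 1 (mod 12) since gcd(11, 12) = 1. 9 = 2×4 + 1. So 11^{9} ≡ 11^{1} ≡ 11 (mod 12)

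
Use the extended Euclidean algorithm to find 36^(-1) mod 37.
Extended GCD: 36(-1) + 37(1) = 1. So 36^(-1) ≡ -1 ≡ 36 mod 37. Verify: 36 × 36 = 1296 ≡ 1 mod 37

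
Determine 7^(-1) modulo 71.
Since 71 is prime, by Fermat 7^(-1) ≡ 7^{69} ≡ 61 mod 71. Verify: 7 × 61 = 427 ≡ 1 mod 71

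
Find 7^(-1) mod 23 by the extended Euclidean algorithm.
Extended GCD: 7(10) + 23(-3) = 1. So 7^(-1) ≡ 10 mod 23. Verify: 7 × 10 = 70 ≡ 1 mod 23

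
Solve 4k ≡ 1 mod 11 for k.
Since 11 is prime, by Fermat 4^(-1) ≡ 4^{9} ≡ 3 mod 11. Verify: 4 × 3 = 12 ≡ 1 mod 11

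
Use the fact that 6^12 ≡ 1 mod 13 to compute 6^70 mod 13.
By Fermat: 6^{12} ≡ 1 mod 13. 70 = 5×12 + 10. So 6^{70} ≡ 6^{10} ≡ 4 mod 13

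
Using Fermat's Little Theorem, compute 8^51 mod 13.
By Fermat: 8^{12} ≡ 1 mod 13. 51 = 4×12 + 3. So 8^{51} ≡ 8^{3} ≡ 5 mod 13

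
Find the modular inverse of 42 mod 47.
Since 47 is prime, by Fermat 42^(-1) ≡ 42^{45} ≡ 28 (mod 47). Verify: 42 × 28 = 1176 ≡ 1 (mod 47)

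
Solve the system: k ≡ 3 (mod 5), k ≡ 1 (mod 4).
M = 5 × 4 = 20. M₁ = 4, y₁ ≡ 4 (mod 5). M₂ = 5, y₂ ≡ 1 (mod 4). k = 3×4×4 + 1×5×1 ≡ 13 (mod 20)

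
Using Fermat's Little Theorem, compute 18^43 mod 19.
By Fermat: 18^{18} ≡ 1 mod 19. 43 = 2×18 + 7. So 18^{43} ≡ 18^{7} ≡ 18 mod 19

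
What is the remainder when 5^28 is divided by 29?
Using Fermat: 5^{28} ≡ 1 (mod 29). 28 ≡ 0 (mod 28). So 5^{28} ≡ 5^{0} ≡ 1 (mod 29)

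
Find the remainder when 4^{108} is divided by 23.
By Fermat: 4^{22} ≡ 1 mod 23. 108 = 4×22 + 20. So 4^{108} ≡ 4^{20} ≡ 13 mod 23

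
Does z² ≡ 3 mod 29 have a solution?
By Euler's criterion: 3^{14} ≡ 28 mod 29. Since this equals -1 (≡ 28), 3 is not a QR.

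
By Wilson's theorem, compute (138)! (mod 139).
By Wilson's theorem, (138)! ≡ -1 ≡ 138 (mod 139)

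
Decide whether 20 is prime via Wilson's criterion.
(19)! mod 20 = 0. Since 0 ≢ -1 mod 20, 20 is not prime.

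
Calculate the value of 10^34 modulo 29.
Using Fermat: 10^{28} ≡ 1 mod 29. 34 ≡ 6 mod 28. So 10^{34} ≡ 10^{6} ≡ 22 mod 29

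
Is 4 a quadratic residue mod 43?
By Euler's criterion: 4^{21} ≡ 1 mod 43. Since this equals 1, 4 is a QR.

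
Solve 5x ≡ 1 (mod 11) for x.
Since 11 is prime, by Fermat 5^(-1) ≡ 5^{9} ≡ 9 (mod 11). Verify: 5 × 9 = 45 ≡ 1 (mod 11)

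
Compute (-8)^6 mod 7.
Using Fermat: (-8)^{6} ≡ 1 (mod 7). 6 ≡ 0 (mod 6). So (-8)^{6} ≡ (-8)^{0} ≡ 1 (mod 7)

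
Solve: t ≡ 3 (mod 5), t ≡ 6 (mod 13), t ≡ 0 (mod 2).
M = 5 × 13 × 2 = 130. M₁ = 26, y₁ ≡ 1 (mod 5). M₂ = 10, y₂ ≡ 4 (mod 13). M₃ = 65, y₃ ≡ 1 (mod 2). t = 3×26×1 + 6×10×4 + 0×65×1 ≡ 58 (mod 130)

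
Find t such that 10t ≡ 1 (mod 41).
Since 41 is prime, by Fermat 10^(-1) ≡ 10^{39} ≡ 37 (mod 41). Verify: 10 × 37 = 370 ≡ 1 (mod 41)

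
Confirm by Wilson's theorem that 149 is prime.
(148)! mod 149 = 148. Since this equals -1 (mod 149), Wilson confirms 149 is prime.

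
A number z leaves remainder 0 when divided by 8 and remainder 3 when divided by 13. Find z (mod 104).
M = 8 × 13 = 104. M₁ = 13, y₁ ≡ 5 (mod 8). M₂ = 8, y₂ ≡ 5 (mod 13). z = 0×13×5 + 3×8×5 ≡ 16 (mod 104)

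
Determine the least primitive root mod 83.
g = 2. Powers: [2, 4, 8, 16, 32, 64, 45, 7, ...] generates all 82 non-zero residues.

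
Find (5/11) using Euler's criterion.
(5/11) = 5^{5} mod 11 = 1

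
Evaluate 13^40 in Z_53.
By repeated squaring mod 53: 13^{1}≡13, 13^{2}≡10, 13^{4}≡47, 13^{8}≡36, 13^{16}≡24, 13^{32}≡46. Then 13^{40} = 13^{32+8} ≡ 46 × 36 ≡ 13 mod 53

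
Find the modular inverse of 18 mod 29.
Since 29 is prime, by Fermat 18^(-1) ≡ 18^{27} ≡ 21 (mod 29). Verify: 18 × 21 = 378 ≡ 1 (mod 29)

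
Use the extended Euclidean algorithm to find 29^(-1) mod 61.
Extended GCD: 29(-21) + 61(10) = 1. So 29^(-1) ≡ -21 ≡ 40 mod 61. Verify: 29 × 40 = 1160 ≡ 1 mod 61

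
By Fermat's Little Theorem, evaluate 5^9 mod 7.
By Fermat: 5^{6} ≡ 1 (mod 7). So 5^{9} = 5^{6} · 5^{3} ≡ 5^{3} ≡ 6 (mod 7)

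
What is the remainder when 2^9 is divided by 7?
Using Fermat: 2^{6} ≡ 1 mod 7. 9 ≡ 3 mod 6. So 2^{9} ≡ 2^{3} ≡ 1 mod 7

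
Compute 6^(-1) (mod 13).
Since 13 is prime, by Fermat 6^(-1) ≡ 6^{11} ≡ 11 (mod 13). Verify: 6 × 11 = 66 ≡ 1 (mod 13)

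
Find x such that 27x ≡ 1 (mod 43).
Since 43 is prime, by Fermat 27^(-1) ≡ 27^{41} ≡ 8 (mod 43). Verify: 27 × 8 = 216 ≡ 1 (mod 43)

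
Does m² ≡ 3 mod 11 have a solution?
By Euler's criterion: 3^{5} ≡ 1 mod 11. Since this equals 1, 3 is a QR.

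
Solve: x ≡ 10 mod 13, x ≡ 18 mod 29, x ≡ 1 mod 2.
M = 13 × 29 × 2 = 754. M₁ = 58, y₁ ≡ 11 mod 13. M₂ = 26, y₂ ≡ 19 mod 29. M₃ = 377, y₃ ≡ 1 mod 2. x = 10×58×11 + 18×26×19 + 1×377×1 ≡ 569 mod 754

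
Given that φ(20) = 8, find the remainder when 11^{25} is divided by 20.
By Euler: 11^{8} ≡ 1 (mod 20) since gcd(11, 20) = 1. 25 = 3×8 + 1. So 11^{25} ≡ 11^{1} ≡ 11 (mod 20)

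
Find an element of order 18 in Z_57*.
14 has order 18 mod 57 since 14^{18} ≡ 1 (mod 57) and no smaller power works.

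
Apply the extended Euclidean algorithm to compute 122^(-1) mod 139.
Extended GCD: 122(49) + 139(-43) = 1. So 122^(-1) ≡ 49 mod 139. Verify: 122 × 49 = 5978 ≡ 1 mod 139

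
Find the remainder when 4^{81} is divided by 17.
By Fermat: 4^{16} ≡ 1 (mod 17). 81 = 5×16 + 1. So 4^{81} ≡ 4^{1} ≡ 4 (mod 17)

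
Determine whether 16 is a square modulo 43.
By Euler's criterion: 16^{21} ≡ 1 mod 43. Since this equals 1, 16 is a QR.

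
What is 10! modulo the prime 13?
(12)! = (10)! × (11) × (12) ≡ -1 mod 13. So (10)! ≡ -1 × [(12)(11)]^(-1) ≡ 6 mod 13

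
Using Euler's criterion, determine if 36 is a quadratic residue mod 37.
By Euler's criterion: 36^{18} ≡ 1 mod 37. Since this equals 1, 36 is a QR.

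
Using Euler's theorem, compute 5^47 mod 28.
By Euler: 5^{12} ≡ 1 (mod 28) since gcd(5, 28) = 1. 47 = 3×12 + 11. So 5^{47} ≡ 5^{11} ≡ 17 (mod 28)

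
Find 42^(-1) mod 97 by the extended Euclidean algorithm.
Extended GCD: 42(-30) + 97(13) = 1. So 42^(-1) ≡ -30 ≡ 67 mod 97. Verify: 42 × 67 = 2814 ≡ 1 mod 97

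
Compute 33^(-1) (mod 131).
Since 131 is prime, by Fermat 33^(-1) ≡ 33^{129} ≡ 4 (mod 131). Verify: 33 × 4 = 132 ≡ 1 (mod 131)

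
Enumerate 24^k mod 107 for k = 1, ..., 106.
24^1, 24^2, ..., 24^{106} mod 107: [24, 41, 21, 76, 5, 13, 98, 105, 59, 25, 65, 62, 97, 81, 18, 4, 96, 57, 84, 90, 20, 52, 71, 99, 22, 100, 46, 34, 67, 3, 72, 16, 63, 14, 15, 39, 80, 101, 70, 75, 88, 79, 77, 29, 54, 12, 74, 64, 38, 56, 60, 49, 106, 83, 66, 86, 31, 102, 94, 9, 2, 48, 82, 42, 45, 10, 26, 89, 103, 11, 50, 23, 17, 87, 55, 36, 8, 85, 7, 61, 73, 40, 104, 35, 91, 44, 93, 92, 68, 27, 6, 37, 32, 19, 28, 30, 78, 53, 95, 33, 43, 69, 51, 47, 58, 1]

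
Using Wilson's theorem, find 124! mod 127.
(126)! = (124)! × (125) × (126) ≡ -1 mod 127. So (124)! ≡ -1 × [(126)(125)]^(-1) ≡ 63 mod 127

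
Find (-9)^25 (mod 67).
By repeated squaring (mod 67): (-9)^{1}≡58, (-9)^{2}≡14, (-9)^{4}≡62, (-9)^{8}≡25, (-9)^{16}≡22. Then (-9)^{25} = (-9)^{16+8+1} ≡ 22 × 25 × 58 ≡ 8 (mod 67)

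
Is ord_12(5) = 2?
Powers of 5 mod 12: 5^1≡5, 5^2≡1. First k with 5^k≡1 is k=2. Yes, ord_12(5) = 2.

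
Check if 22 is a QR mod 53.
By Euler's criterion: 22^{26} ≡ 52 (mod 53). Since this equals -1 (≡ 52), 22 is not a QR.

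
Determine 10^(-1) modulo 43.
Since 43 is prime, by Fermat 10^(-1) ≡ 10^{41} ≡ 13 (mod 43). Verify: 10 × 13 = 130 ≡ 1 (mod 43)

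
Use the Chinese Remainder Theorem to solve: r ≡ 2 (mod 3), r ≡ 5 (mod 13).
M = 3 × 13 = 39. M₁ = 13, y₁ ≡ 1 (mod 3). M₂ = 3, y₂ ≡ 9 (mod 13). r = 2×13×1 + 5×3×9 ≡ 5 (mod 39)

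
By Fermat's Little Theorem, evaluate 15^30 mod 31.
By Fermat's Little Theorem, 15^{30} ≡ 1 (mod 31) since 31 is prime and gcd(15, 31) = 1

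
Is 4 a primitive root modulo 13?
4^{6} ≡ 1 (mod 13) and 6 < 12, so ord_13(4) = 6 ≠ 12 and 4 is not a primitive root.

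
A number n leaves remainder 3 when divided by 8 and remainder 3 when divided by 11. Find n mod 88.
M = 8 × 11 = 88. M₁ = 11, y₁ ≡ 3 mod 8. M₂ = 8, y₂ ≡ 7 mod 11. n = 3×11×3 + 3×8×7 ≡ 3 mod 88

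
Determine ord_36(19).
Powers of 19 mod 36: 19^1≡19, 19^2≡1. So the order of 19 is 2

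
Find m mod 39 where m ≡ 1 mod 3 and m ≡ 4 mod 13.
M = 3 × 13 = 39. M₁ = 13, y₁ ≡ 1 mod 3. M₂ = 3, y₂ ≡ 9 mod 13. m = 1×13×1 + 4×3×9 ≡ 4 mod 39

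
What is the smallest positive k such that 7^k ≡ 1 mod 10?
Powers of 7 mod 10: 7^1≡7, 7^2≡9, 7^3≡3, 7^4≡1. So the order of 7 is 4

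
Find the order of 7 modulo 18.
Powers of 7 mod 18: 7^1≡7, 7^2≡13, 7^3≡1. So the order of 7 is 3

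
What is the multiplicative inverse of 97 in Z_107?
Since 107 is prime, by Fermat 97^(-1) ≡ 97^{105} ≡ 32 (mod 107). Verify: 97 × 32 = 3104 ≡ 1 (mod 107)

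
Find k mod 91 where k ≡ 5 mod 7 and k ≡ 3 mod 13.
M = 7 × 13 = 91. M₁ = 13, y₁ ≡ 6 mod 7. M₂ = 7, y₂ ≡ 2 mod 13. k = 5×13×6 + 3×7×2 ≡ 68 mod 91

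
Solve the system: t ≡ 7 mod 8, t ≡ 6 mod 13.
M = 8 × 13 = 104. M₁ = 13, y₁ ≡ 5 mod 8. M₂ = 8, y₂ ≡ 5 mod 13. t = 7×13×5 + 6×8×5 ≡ 71 mod 104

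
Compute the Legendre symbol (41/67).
(41/67) = 41^{33} mod 67 = -1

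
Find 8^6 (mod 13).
By repeated squaring (mod 13): 8^{1}≡8, 8^{2}≡12, 8^{4}≡1. Then 8^{6} = 8^{4+2} ≡ 1 × 12 ≡ 12 (mod 13)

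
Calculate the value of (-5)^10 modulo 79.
By repeated squaring mod 79: (-5)^{1}≡74, (-5)^{2}≡25, (-5)^{4}≡72, (-5)^{8}≡49. Then (-5)^{10} = (-5)^{8+2} ≡ 49 × 25 ≡ 40 mod 79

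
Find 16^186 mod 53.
Using Fermat: 16^{52} ≡ 1 mod 53. 186 ≡ 30 mod 52. So 16^{186} ≡ 16^{30} ≡ 28 mod 53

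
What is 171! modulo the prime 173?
(172)! = (171)! × (172) ≡ -1 (mod 173). So (171)! ≡ -1 × (172)^(-1) ≡ (-1)×(-1) = 1 (mod 173)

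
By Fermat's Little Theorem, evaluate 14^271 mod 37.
By Fermat: 14^{36} ≡ 1 mod 37. 271 ≡ 19 mod 36. So 14^{271} ≡ 14^{19} ≡ 23 mod 37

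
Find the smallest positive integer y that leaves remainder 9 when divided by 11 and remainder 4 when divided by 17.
M = 11 × 17 = 187. M₁ = 17, y₁ ≡ 2 (mod 11). M₂ = 11, y₂ ≡ 14 (mod 17). y = 9×17×2 + 4×11×14 ≡ 174 (mod 187)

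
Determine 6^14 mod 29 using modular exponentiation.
By repeated squaring (mod 29): 6^{1}≡6, 6^{2}≡7, 6^{4}≡20, 6^{8}≡23. Then 6^{14} = 6^{8+4+2} ≡ 23 × 20 × 7 ≡ 1 (mod 29)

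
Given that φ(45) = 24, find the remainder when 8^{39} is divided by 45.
By Euler: 8^{24} ≡ 1 mod 45 since gcd(8, 45) = 1. 39 = 1×24 + 15. So 8^{39} ≡ 8^{15} ≡ 17 mod 45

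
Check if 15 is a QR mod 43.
By Euler's criterion: 15^{21} ≡ 1 mod 43. Since this equals 1, 15 is a QR.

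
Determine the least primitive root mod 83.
g = 2. Powers: [2, 4, 8, 16, 32, 64, 45, ...] generates all 82 non-zero residues.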